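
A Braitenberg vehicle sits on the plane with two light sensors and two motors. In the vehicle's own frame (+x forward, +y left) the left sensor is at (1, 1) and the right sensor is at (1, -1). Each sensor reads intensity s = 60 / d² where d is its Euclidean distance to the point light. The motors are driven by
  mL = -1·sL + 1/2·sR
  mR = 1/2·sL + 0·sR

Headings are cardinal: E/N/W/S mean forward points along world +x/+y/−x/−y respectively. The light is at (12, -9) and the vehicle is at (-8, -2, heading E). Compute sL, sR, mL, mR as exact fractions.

left sensor world pos  = (-7, -1); dL² = 425
right sensor world pos = (-7, -3); dR² = 397
sL = 60/425 = 12/85
sR = 60/397 = 60/397
mL = -1·sL + 1/2·sR = -2214/33745
mR = 1/2·sL + 0·sR = 6/85

12/85 60/397 -2214/33745 6/85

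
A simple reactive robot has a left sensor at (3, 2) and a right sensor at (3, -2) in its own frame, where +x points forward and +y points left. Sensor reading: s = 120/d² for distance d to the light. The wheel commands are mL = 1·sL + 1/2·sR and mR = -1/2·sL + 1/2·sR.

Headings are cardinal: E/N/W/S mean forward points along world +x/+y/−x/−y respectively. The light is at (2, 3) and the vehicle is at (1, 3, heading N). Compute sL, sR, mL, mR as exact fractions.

20/3 12 38/3 8/3

left sensor world pos  = (-1, 6); dL² = 18
right sensor world pos = (3, 6); dR² = 10
sL = 120/18 = 20/3
sR = 120/10 = 12
mL = 1·sL + 1/2·sR = 38/3
mR = -1/2·sL + 1/2·sR = 8/3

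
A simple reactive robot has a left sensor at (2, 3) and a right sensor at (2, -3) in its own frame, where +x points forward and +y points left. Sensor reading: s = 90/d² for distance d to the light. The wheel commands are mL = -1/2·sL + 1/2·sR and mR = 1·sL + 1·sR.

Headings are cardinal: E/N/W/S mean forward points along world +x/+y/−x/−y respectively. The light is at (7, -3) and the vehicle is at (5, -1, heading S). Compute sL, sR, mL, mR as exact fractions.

left sensor world pos  = (8, -3); dL² = 1
right sensor world pos = (2, -3); dR² = 25
sL = 90/1 = 90
sR = 90/25 = 18/5
mL = -1/2·sL + 1/2·sR = -216/5
mR = 1·sL + 1·sR = 468/5

90 18/5 -216/5 468/5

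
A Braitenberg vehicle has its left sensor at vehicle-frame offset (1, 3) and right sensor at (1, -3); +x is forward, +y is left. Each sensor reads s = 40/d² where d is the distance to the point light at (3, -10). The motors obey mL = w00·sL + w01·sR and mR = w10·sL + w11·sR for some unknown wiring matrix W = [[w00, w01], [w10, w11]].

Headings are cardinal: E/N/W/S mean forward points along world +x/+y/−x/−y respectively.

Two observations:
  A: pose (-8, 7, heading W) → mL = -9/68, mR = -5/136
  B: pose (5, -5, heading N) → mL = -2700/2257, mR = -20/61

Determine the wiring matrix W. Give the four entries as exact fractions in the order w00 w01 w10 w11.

-1/2 -1 0 -1/2

obs A: pose=(-8,7,W) → sL=2/17, sR=5/68, mL=-9/68, mR=-5/136
obs B: pose=(5,-5,N) → sL=40/37, sR=40/61, mL=-2700/2257, mR=-20/61
sensor matrix S = [[2/17, 5/68], [40/37, 40/61]]; det S = -90/38369
solve [mL_A; mL_B] = S·[w00; w01] and [mR_A; mR_B] = S·[w10; w11]:
  w00 = -1/2, w01 = -1, w10 = 0, w11 = -1/2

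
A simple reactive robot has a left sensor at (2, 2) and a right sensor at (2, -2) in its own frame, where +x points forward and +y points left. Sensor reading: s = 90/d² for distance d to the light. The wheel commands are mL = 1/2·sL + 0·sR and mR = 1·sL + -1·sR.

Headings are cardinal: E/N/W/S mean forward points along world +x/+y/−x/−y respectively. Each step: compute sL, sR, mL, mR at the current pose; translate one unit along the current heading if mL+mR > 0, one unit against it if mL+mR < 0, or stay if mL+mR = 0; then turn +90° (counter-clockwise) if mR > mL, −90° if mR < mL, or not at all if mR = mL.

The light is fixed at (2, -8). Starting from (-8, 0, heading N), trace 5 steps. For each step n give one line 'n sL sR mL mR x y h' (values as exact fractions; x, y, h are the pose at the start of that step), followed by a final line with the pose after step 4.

0 45/122 45/82 45/244 -450/2501 -8 0 N
1 18/37 90/113 9/37 -1296/4181 -8 1 E
2 9/13 45/109 9/26 396/1417 -9 1 S
3 18/41 90/269 9/41 1152/11029 -9 0 W
4 45/148 9/20 45/296 -27/185 -10 0 N
final -10 1 E

n=0: pose=(-8,0,N); sL=45/122, sR=45/82; mL=45/244, mR=-450/2501; mL+mR=45/10004 → advance +1; mR−mL=-3645/10004 → turn -1·90°
n=1: pose=(-8,1,E); sL=18/37, sR=90/113; mL=9/37, mR=-1296/4181; mL+mR=-279/4181 → advance -1; mR−mL=-2313/4181 → turn -1·90°
n=2: pose=(-9,1,S); sL=9/13, sR=45/109; mL=9/26, mR=396/1417; mL+mR=1773/2834 → advance +1; mR−mL=-189/2834 → turn -1·90°
n=3: pose=(-9,0,W); sL=18/41, sR=90/269; mL=9/41, mR=1152/11029; mL+mR=3573/11029 → advance +1; mR−mL=-1269/11029 → turn -1·90°
n=4: pose=(-10,0,N); sL=45/148, sR=9/20; mL=45/296, mR=-27/185; mL+mR=9/1480 → advance +1; mR−mL=-441/1480 → turn -1·90°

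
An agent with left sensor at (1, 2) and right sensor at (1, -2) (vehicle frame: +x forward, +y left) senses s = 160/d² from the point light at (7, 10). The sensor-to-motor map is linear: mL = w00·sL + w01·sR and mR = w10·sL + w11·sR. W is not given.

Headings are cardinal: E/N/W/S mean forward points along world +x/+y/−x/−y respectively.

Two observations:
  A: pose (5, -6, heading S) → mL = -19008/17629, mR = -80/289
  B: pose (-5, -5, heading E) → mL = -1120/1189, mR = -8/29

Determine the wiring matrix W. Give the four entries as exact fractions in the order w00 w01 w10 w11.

obs A: pose=(5,-6,S) → sL=160/289, sR=32/61, mL=-19008/17629, mR=-80/289
obs B: pose=(-5,-5,E) → sL=16/29, sR=16/41, mL=-1120/1189, mR=-8/29
sensor matrix S = [[160/289, 32/61], [16/29, 16/41]]; det S = -1538048/20960881
solve [mL_A; mL_B] = S·[w00; w01] and [mR_A; mR_B] = S·[w10; w11]:
  w00 = -1, w01 = -1, w10 = -1/2, w11 = 0

-1 -1 -1/2 0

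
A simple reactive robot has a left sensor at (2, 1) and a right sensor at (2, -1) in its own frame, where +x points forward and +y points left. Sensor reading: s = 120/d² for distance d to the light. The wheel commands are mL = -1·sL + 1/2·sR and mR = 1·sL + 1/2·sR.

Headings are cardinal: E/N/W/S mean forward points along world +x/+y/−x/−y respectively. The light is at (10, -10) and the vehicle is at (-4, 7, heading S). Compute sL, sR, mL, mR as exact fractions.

60/197 4/15 -506/2955 1294/2955

left sensor world pos  = (-3, 5); dL² = 394
right sensor world pos = (-5, 5); dR² = 450
sL = 120/394 = 60/197
sR = 120/450 = 4/15
mL = -1·sL + 1/2·sR = -506/2955
mR = 1·sL + 1/2·sR = 1294/2955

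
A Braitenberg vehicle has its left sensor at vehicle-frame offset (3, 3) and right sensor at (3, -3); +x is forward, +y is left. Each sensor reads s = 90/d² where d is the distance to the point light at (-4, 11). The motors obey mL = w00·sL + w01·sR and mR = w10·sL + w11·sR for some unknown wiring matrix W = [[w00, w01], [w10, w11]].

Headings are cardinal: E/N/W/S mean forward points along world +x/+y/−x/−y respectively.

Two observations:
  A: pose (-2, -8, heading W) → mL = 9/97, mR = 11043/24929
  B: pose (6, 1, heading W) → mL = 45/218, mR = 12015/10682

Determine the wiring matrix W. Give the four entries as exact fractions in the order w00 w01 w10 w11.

1/2 0 1/2 1

obs A: pose=(-2,-8,W) → sL=18/97, sR=90/257, mL=9/97, mR=11043/24929
obs B: pose=(6,1,W) → sL=45/109, sR=45/49, mL=45/218, mR=12015/10682
sensor matrix S = [[18/97, 90/257], [45/109, 45/49]]; det S = 3440880/133145789
solve [mL_A; mL_B] = S·[w00; w01] and [mR_A; mR_B] = S·[w10; w11]:
  w00 = 1/2, w01 = 0, w10 = 1/2, w11 = 1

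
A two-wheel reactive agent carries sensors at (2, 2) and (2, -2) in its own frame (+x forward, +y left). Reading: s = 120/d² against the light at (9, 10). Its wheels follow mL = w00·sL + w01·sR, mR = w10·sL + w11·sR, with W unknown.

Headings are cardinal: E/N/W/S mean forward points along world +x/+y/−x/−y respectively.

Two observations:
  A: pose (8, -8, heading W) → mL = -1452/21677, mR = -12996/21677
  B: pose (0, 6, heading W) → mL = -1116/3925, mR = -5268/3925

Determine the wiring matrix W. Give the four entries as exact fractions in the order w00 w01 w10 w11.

obs A: pose=(8,-8,W) → sL=120/409, sR=24/53, mL=-1452/21677, mR=-12996/21677
obs B: pose=(0,6,W) → sL=120/157, sR=24/25, mL=-1116/3925, mR=-5268/3925
sensor matrix S = [[120/409, 24/53], [120/157, 24/25]]; det S = -1096704/17016445
solve [mL_A; mL_B] = S·[w00; w01] and [mR_A; mR_B] = S·[w10; w11]:
  w00 = -1, w01 = 1/2, w10 = -1/2, w11 = -1

-1 1/2 -1/2 -1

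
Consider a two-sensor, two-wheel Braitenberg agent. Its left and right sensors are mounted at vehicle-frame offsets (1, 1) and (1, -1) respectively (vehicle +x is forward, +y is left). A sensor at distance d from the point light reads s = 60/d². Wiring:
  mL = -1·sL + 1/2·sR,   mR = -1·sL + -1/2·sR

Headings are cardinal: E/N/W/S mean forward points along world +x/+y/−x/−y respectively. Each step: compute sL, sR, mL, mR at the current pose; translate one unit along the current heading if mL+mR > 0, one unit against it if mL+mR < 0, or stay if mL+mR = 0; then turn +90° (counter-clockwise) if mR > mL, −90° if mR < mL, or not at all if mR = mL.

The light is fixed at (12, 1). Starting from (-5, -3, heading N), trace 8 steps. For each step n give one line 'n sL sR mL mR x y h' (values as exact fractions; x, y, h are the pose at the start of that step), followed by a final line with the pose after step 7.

0 20/111 12/53 -394/5883 -1726/5883 -5 -3 N
1 15/68 15/73 -585/4964 -1605/4964 -5 -4 E
2 12/65 60/397 -2814/25805 -6714/25805 -6 -4 S
3 30/193 6/37 -531/7141 -1689/7141 -6 -3 W
4 20/111 12/53 -394/5883 -1726/5883 -5 -3 N
5 15/68 15/73 -585/4964 -1605/4964 -5 -4 E
6 12/65 60/397 -2814/25805 -6714/25805 -6 -4 S
7 30/193 6/37 -531/7141 -1689/7141 -6 -3 W
final -5 -3 N

n=0: pose=(-5,-3,N); sL=20/111, sR=12/53; mL=-394/5883, mR=-1726/5883; mL+mR=-40/111 → advance -1; mR−mL=-12/53 → turn -1·90°
n=1: pose=(-5,-4,E); sL=15/68, sR=15/73; mL=-585/4964, mR=-1605/4964; mL+mR=-15/34 → advance -1; mR−mL=-15/73 → turn -1·90°
n=2: pose=(-6,-4,S); sL=12/65, sR=60/397; mL=-2814/25805, mR=-6714/25805; mL+mR=-24/65 → advance -1; mR−mL=-60/397 → turn -1·90°
n=3: pose=(-6,-3,W); sL=30/193, sR=6/37; mL=-531/7141, mR=-1689/7141; mL+mR=-60/193 → advance -1; mR−mL=-6/37 → turn -1·90°
n=4: pose=(-5,-3,N); sL=20/111, sR=12/53; mL=-394/5883, mR=-1726/5883; mL+mR=-40/111 → advance -1; mR−mL=-12/53 → turn -1·90°
n=5: pose=(-5,-4,E); sL=15/68, sR=15/73; mL=-585/4964, mR=-1605/4964; mL+mR=-15/34 → advance -1; mR−mL=-15/73 → turn -1·90°
n=6: pose=(-6,-4,S); sL=12/65, sR=60/397; mL=-2814/25805, mR=-6714/25805; mL+mR=-24/65 → advance -1; mR−mL=-60/397 → turn -1·90°
n=7: pose=(-6,-3,W); sL=30/193, sR=6/37; mL=-531/7141, mR=-1689/7141; mL+mR=-60/193 → advance -1; mR−mL=-6/37 → turn -1·90°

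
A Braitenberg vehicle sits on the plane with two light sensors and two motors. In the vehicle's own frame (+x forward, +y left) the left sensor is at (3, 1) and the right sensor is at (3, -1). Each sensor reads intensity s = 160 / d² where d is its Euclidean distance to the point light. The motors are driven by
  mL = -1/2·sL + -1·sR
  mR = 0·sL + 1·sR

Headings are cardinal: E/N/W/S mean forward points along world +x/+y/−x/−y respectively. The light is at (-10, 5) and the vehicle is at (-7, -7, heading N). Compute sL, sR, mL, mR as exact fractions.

left sensor world pos  = (-8, -4); dL² = 85
right sensor world pos = (-6, -4); dR² = 97
sL = 160/85 = 32/17
sR = 160/97 = 160/97
mL = -1/2·sL + -1·sR = -4272/1649
mR = 0·sL + 1·sR = 160/97

32/17 160/97 -4272/1649 160/97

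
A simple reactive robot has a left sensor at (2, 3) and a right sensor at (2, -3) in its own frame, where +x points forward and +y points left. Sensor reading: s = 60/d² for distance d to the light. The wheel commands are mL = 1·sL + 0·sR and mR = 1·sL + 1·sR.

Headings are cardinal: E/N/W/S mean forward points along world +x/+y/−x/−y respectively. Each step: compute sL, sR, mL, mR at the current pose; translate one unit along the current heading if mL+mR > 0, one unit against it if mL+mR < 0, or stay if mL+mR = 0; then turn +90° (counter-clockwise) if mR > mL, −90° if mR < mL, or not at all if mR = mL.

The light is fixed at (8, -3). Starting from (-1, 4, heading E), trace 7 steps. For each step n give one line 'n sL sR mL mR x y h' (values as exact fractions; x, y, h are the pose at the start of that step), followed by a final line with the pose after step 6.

0 60/149 12/13 60/149 2568/1937 -1 4 E
1 30/101 30/53 30/101 4620/5353 0 4 N
2 12/25 60/221 12/25 4152/5525 0 5 W
3 5/6 1/3 5/6 7/6 -1 5 S
4 60/149 12/13 60/149 2568/1937 -1 4 E
5 30/101 30/53 30/101 4620/5353 0 4 N
6 12/25 60/221 12/25 4152/5525 0 5 W
final -1 5 S

n=0: pose=(-1,4,E); sL=60/149, sR=12/13; mL=60/149, mR=2568/1937; mL+mR=3348/1937 → advance +1; mR−mL=12/13 → turn +1·90°
n=1: pose=(0,4,N); sL=30/101, sR=30/53; mL=30/101, mR=4620/5353; mL+mR=6210/5353 → advance +1; mR−mL=30/53 → turn +1·90°
n=2: pose=(0,5,W); sL=12/25, sR=60/221; mL=12/25, mR=4152/5525; mL+mR=6804/5525 → advance +1; mR−mL=60/221 → turn +1·90°
n=3: pose=(-1,5,S); sL=5/6, sR=1/3; mL=5/6, mR=7/6; mL+mR=2 → advance +1; mR−mL=1/3 → turn +1·90°
n=4: pose=(-1,4,E); sL=60/149, sR=12/13; mL=60/149, mR=2568/1937; mL+mR=3348/1937 → advance +1; mR−mL=12/13 → turn +1·90°
n=5: pose=(0,4,N); sL=30/101, sR=30/53; mL=30/101, mR=4620/5353; mL+mR=6210/5353 → advance +1; mR−mL=30/53 → turn +1·90°
n=6: pose=(0,5,W); sL=12/25, sR=60/221; mL=12/25, mR=4152/5525; mL+mR=6804/5525 → advance +1; mR−mL=60/221 → turn +1·90°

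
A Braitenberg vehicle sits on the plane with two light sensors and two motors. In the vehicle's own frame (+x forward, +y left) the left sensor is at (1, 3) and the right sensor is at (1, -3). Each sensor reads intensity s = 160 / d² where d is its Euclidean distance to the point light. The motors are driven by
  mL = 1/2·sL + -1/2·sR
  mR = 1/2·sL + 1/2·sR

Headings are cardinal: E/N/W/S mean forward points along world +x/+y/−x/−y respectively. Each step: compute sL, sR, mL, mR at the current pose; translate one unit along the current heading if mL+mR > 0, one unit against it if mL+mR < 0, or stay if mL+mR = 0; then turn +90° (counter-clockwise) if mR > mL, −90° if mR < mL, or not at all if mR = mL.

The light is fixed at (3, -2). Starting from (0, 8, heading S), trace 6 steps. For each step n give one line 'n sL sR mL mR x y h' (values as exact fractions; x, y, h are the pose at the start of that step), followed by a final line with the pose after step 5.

n=0: pose=(0,8,S); sL=160/81, sR=160/117; mL=320/1053, mR=1760/1053; mL+mR=160/81 → advance +1; mR−mL=160/117 → turn +1·90°
n=1: pose=(0,7,E); sL=40/37, sR=4; mL=-54/37, mR=94/37; mL+mR=40/37 → advance +1; mR−mL=4 → turn +1·90°
n=2: pose=(1,7,N); sL=32/25, sR=160/101; mL=-384/2525, mR=3616/2525; mL+mR=32/25 → advance +1; mR−mL=160/101 → turn +1·90°
n=3: pose=(1,8,W); sL=80/29, sR=80/89; mL=2400/2581, mR=4720/2581; mL+mR=80/29 → advance +1; mR−mL=80/89 → turn +1·90°
n=4: pose=(0,8,S); sL=160/81, sR=160/117; mL=320/1053, mR=1760/1053; mL+mR=160/81 → advance +1; mR−mL=160/117 → turn +1·90°
n=5: pose=(0,7,E); sL=40/37, sR=4; mL=-54/37, mR=94/37; mL+mR=40/37 → advance +1; mR−mL=4 → turn +1·90°

0 160/81 160/117 320/1053 1760/1053 0 8 S
1 40/37 4 -54/37 94/37 0 7 E
2 32/25 160/101 -384/2525 3616/2525 1 7 N
3 80/29 80/89 2400/2581 4720/2581 1 8 W
4 160/81 160/117 320/1053 1760/1053 0 8 S
5 40/37 4 -54/37 94/37 0 7 E
final 1 7 N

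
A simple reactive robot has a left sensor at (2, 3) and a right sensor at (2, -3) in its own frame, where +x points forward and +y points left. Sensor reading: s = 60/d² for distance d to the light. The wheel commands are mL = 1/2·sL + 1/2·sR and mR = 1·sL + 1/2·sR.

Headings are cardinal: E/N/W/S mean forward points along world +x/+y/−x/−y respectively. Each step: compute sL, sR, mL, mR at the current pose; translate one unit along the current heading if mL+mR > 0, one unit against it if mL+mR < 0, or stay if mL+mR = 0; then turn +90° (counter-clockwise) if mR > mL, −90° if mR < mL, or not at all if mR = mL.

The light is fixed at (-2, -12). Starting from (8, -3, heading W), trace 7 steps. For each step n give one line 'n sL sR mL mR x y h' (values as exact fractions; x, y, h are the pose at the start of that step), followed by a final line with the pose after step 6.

0 3/5 15/52 231/520 387/520 8 -3 W
1 60/193 12/17 1668/3281 2178/3281 7 -3 S
2 30/121 30/73 2910/8833 4005/8833 7 -4 E
3 60/149 60/269 12540/40081 20610/40081 8 -4 N
4 3/5 15/52 231/520 387/520 8 -3 W
5 60/193 12/17 1668/3281 2178/3281 7 -3 S
6 30/121 30/73 2910/8833 4005/8833 7 -4 E
final 8 -4 N

n=0: pose=(8,-3,W); sL=3/5, sR=15/52; mL=231/520, mR=387/520; mL+mR=309/260 → advance +1; mR−mL=3/10 → turn +1·90°
n=1: pose=(7,-3,S); sL=60/193, sR=12/17; mL=1668/3281, mR=2178/3281; mL+mR=3846/3281 → advance +1; mR−mL=30/193 → turn +1·90°
n=2: pose=(7,-4,E); sL=30/121, sR=30/73; mL=2910/8833, mR=4005/8833; mL+mR=6915/8833 → advance +1; mR−mL=15/121 → turn +1·90°
n=3: pose=(8,-4,N); sL=60/149, sR=60/269; mL=12540/40081, mR=20610/40081; mL+mR=33150/40081 → advance +1; mR−mL=30/149 → turn +1·90°
n=4: pose=(8,-3,W); sL=3/5, sR=15/52; mL=231/520, mR=387/520; mL+mR=309/260 → advance +1; mR−mL=3/10 → turn +1·90°
n=5: pose=(7,-3,S); sL=60/193, sR=12/17; mL=1668/3281, mR=2178/3281; mL+mR=3846/3281 → advance +1; mR−mL=30/193 → turn +1·90°
n=6: pose=(7,-4,E); sL=30/121, sR=30/73; mL=2910/8833, mR=4005/8833; mL+mR=6915/8833 → advance +1; mR−mL=15/121 → turn +1·90°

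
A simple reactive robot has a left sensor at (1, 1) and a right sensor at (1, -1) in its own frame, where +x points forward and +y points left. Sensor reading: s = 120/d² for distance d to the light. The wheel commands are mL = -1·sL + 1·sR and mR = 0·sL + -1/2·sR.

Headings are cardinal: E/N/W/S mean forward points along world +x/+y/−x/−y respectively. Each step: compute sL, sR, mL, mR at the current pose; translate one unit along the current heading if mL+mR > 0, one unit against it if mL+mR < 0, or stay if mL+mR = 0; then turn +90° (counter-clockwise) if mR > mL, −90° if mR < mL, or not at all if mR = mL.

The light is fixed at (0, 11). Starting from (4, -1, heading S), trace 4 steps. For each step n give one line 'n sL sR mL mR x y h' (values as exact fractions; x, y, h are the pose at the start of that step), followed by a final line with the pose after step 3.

n=0: pose=(4,-1,S); sL=60/97, sR=60/89; mL=480/8633, mR=-30/89; mL+mR=-2430/8633 → advance -1; mR−mL=-3390/8633 → turn -1·90°
n=1: pose=(4,0,W); sL=40/51, sR=120/109; mL=1760/5559, mR=-60/109; mL+mR=-1300/5559 → advance -1; mR−mL=-4820/5559 → turn -1·90°
n=2: pose=(5,0,N); sL=30/29, sR=15/17; mL=-75/493, mR=-15/34; mL+mR=-585/986 → advance -1; mR−mL=-285/986 → turn -1·90°
n=3: pose=(5,-1,E); sL=120/157, sR=24/41; mL=-1152/6437, mR=-12/41; mL+mR=-3036/6437 → advance -1; mR−mL=-732/6437 → turn -1·90°

0 60/97 60/89 480/8633 -30/89 4 -1 S
1 40/51 120/109 1760/5559 -60/109 4 0 W
2 30/29 15/17 -75/493 -15/34 5 0 N
3 120/157 24/41 -1152/6437 -12/41 5 -1 E
final 4 -1 S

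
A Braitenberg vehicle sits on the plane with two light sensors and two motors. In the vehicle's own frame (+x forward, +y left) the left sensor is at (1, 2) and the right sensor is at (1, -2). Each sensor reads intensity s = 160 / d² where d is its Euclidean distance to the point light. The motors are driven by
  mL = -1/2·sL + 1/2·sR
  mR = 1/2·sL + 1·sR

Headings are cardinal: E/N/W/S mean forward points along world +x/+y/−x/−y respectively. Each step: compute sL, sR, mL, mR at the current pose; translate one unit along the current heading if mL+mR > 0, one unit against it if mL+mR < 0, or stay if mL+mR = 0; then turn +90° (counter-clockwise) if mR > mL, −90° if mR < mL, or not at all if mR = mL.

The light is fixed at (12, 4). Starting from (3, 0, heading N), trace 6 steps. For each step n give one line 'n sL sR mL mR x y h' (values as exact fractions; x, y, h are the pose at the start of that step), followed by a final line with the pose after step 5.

n=0: pose=(3,0,N); sL=16/13, sR=80/29; mL=288/377, mR=1272/377; mL+mR=120/29 → advance +1; mR−mL=984/377 → turn +1·90°
n=1: pose=(3,1,W); sL=32/25, sR=160/101; mL=384/2525, mR=5616/2525; mL+mR=240/101 → advance +1; mR−mL=5232/2525 → turn +1·90°
n=2: pose=(2,1,S); sL=2, sR=1; mL=-1/2, mR=2; mL+mR=3/2 → advance +1; mR−mL=5/2 → turn +1·90°
n=3: pose=(2,0,E); sL=32/17, sR=160/117; mL=-512/1989, mR=4592/1989; mL+mR=80/39 → advance +1; mR−mL=5104/1989 → turn +1·90°
n=4: pose=(3,0,N); sL=16/13, sR=80/29; mL=288/377, mR=1272/377; mL+mR=120/29 → advance +1; mR−mL=984/377 → turn +1·90°
n=5: pose=(3,1,W); sL=32/25, sR=160/101; mL=384/2525, mR=5616/2525; mL+mR=240/101 → advance +1; mR−mL=5232/2525 → turn +1·90°

0 16/13 80/29 288/377 1272/377 3 0 N
1 32/25 160/101 384/2525 5616/2525 3 1 W
2 2 1 -1/2 2 2 1 S
3 32/17 160/117 -512/1989 4592/1989 2 0 E
4 16/13 80/29 288/377 1272/377 3 0 N
5 32/25 160/101 384/2525 5616/2525 3 1 W
final 2 1 S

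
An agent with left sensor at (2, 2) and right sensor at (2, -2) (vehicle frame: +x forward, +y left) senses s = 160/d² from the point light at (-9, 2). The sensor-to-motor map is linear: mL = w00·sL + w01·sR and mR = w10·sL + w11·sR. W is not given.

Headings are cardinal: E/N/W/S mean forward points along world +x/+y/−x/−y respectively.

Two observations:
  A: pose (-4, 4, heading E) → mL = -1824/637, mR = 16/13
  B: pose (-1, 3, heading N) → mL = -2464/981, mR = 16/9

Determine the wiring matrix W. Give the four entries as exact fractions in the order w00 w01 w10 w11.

-1/2 -1/2 1/2 0

obs A: pose=(-4,4,E) → sL=32/13, sR=160/49, mL=-1824/637, mR=16/13
obs B: pose=(-1,3,N) → sL=32/9, sR=160/109, mL=-2464/981, mR=16/9
sensor matrix S = [[32/13, 160/49], [32/9, 160/109]]; det S = -4997120/624897
solve [mL_A; mL_B] = S·[w00; w01] and [mR_A; mR_B] = S·[w10; w11]:
  w00 = -1/2, w01 = -1/2, w10 = 1/2, w11 = 0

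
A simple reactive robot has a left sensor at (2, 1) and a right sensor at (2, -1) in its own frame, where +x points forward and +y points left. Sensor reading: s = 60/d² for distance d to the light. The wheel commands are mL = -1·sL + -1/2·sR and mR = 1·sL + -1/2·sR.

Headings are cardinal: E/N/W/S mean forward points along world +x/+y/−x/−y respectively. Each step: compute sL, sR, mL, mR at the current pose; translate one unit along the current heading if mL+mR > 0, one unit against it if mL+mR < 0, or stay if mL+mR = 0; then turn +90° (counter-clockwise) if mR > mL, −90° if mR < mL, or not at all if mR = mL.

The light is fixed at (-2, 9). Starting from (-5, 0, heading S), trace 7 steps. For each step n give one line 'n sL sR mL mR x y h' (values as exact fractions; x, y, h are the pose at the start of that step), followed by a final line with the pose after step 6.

0 12/25 60/137 -2394/3425 894/3425 -5 0 S
1 6/5 30/41 -321/205 171/205 -5 1 E
2 60/61 4/3 -302/183 58/183 -6 1 N
3 15/34 3/5 -63/85 12/85 -6 0 W
4 12/25 60/137 -2394/3425 894/3425 -5 0 S
5 6/5 30/41 -321/205 171/205 -5 1 E
6 60/61 4/3 -302/183 58/183 -6 1 N
final -6 0 W

n=0: pose=(-5,0,S); sL=12/25, sR=60/137; mL=-2394/3425, mR=894/3425; mL+mR=-60/137 → advance -1; mR−mL=24/25 → turn +1·90°
n=1: pose=(-5,1,E); sL=6/5, sR=30/41; mL=-321/205, mR=171/205; mL+mR=-30/41 → advance -1; mR−mL=12/5 → turn +1·90°
n=2: pose=(-6,1,N); sL=60/61, sR=4/3; mL=-302/183, mR=58/183; mL+mR=-4/3 → advance -1; mR−mL=120/61 → turn +1·90°
n=3: pose=(-6,0,W); sL=15/34, sR=3/5; mL=-63/85, mR=12/85; mL+mR=-3/5 → advance -1; mR−mL=15/17 → turn +1·90°
n=4: pose=(-5,0,S); sL=12/25, sR=60/137; mL=-2394/3425, mR=894/3425; mL+mR=-60/137 → advance -1; mR−mL=24/25 → turn +1·90°
n=5: pose=(-5,1,E); sL=6/5, sR=30/41; mL=-321/205, mR=171/205; mL+mR=-30/41 → advance -1; mR−mL=12/5 → turn +1·90°
n=6: pose=(-6,1,N); sL=60/61, sR=4/3; mL=-302/183, mR=58/183; mL+mR=-4/3 → advance -1; mR−mL=120/61 → turn +1·90°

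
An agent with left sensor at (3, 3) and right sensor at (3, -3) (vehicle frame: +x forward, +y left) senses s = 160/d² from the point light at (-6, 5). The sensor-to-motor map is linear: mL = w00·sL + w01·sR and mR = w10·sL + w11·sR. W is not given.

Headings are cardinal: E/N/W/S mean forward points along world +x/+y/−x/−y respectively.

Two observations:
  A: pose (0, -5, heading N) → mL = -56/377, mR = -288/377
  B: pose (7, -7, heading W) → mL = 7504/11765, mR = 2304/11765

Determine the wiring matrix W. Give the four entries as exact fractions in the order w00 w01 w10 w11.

-1/2 1 -1/2 1/2

obs A: pose=(0,-5,N) → sL=80/29, sR=16/13, mL=-56/377, mR=-288/377
obs B: pose=(7,-7,W) → sL=32/65, sR=160/181, mL=7504/11765, mR=2304/11765
sensor matrix S = [[80/29, 16/13], [32/65, 160/181]]; det S = 8128512/4435405
solve [mL_A; mL_B] = S·[w00; w01] and [mR_A; mR_B] = S·[w10; w11]:
  w00 = -1/2, w01 = 1, w10 = -1/2, w11 = 1/2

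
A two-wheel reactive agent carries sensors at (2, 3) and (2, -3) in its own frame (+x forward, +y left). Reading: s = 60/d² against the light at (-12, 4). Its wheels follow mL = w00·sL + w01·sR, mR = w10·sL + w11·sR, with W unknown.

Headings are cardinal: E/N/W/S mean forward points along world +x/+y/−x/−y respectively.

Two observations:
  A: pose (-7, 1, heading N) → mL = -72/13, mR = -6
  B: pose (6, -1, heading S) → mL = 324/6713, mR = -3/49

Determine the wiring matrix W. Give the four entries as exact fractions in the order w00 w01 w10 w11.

-1/2 1/2 -1/2 0

obs A: pose=(-7,1,N) → sL=12, sR=12/13, mL=-72/13, mR=-6
obs B: pose=(6,-1,S) → sL=6/49, sR=30/137, mL=324/6713, mR=-3/49
sensor matrix S = [[12, 12/13], [6/49, 30/137]]; det S = 219456/87269
solve [mL_A; mL_B] = S·[w00; w01] and [mR_A; mR_B] = S·[w10; w11]:
  w00 = -1/2, w01 = 1/2, w10 = -1/2, w11 = 0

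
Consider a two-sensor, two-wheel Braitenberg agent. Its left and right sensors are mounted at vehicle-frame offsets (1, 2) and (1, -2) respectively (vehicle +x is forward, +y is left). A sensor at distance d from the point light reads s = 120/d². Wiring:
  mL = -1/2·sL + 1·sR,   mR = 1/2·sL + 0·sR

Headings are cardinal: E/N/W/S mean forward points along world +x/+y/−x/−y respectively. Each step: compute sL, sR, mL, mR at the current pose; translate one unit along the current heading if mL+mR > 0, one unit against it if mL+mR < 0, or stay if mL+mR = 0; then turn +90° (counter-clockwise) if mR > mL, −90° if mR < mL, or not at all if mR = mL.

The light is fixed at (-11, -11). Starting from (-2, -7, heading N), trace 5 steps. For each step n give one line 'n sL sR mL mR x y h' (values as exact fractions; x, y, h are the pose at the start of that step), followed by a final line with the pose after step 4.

n=0: pose=(-2,-7,N); sL=60/37, sR=60/73; mL=30/2701, mR=30/37; mL+mR=60/73 → advance +1; mR−mL=2160/2701 → turn +1·90°
n=1: pose=(-2,-6,W); sL=120/73, sR=120/113; mL=1980/8249, mR=60/73; mL+mR=120/113 → advance +1; mR−mL=4800/8249 → turn +1·90°
n=2: pose=(-3,-6,S); sL=30/29, sR=30/13; mL=675/377, mR=15/29; mL+mR=30/13 → advance +1; mR−mL=-480/377 → turn -1·90°
n=3: pose=(-3,-7,W); sL=120/53, sR=24/17; mL=252/901, mR=60/53; mL+mR=24/17 → advance +1; mR−mL=768/901 → turn +1·90°
n=4: pose=(-4,-7,S); sL=4/3, sR=60/17; mL=146/51, mR=2/3; mL+mR=60/17 → advance +1; mR−mL=-112/51 → turn -1·90°

0 60/37 60/73 30/2701 30/37 -2 -7 N
1 120/73 120/113 1980/8249 60/73 -2 -6 W
2 30/29 30/13 675/377 15/29 -3 -6 S
3 120/53 24/17 252/901 60/53 -3 -7 W
4 4/3 60/17 146/51 2/3 -4 -7 S
final -4 -8 W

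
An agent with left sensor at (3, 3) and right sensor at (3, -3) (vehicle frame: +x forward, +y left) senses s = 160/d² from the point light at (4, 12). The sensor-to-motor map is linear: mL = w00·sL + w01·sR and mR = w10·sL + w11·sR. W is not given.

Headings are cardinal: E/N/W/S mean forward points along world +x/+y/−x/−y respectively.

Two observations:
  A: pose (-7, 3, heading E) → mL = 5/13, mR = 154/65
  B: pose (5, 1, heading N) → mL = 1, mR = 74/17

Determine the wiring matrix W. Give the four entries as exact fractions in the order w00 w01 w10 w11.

0 1/2 1 1

obs A: pose=(-7,3,E) → sL=8/5, sR=10/13, mL=5/13, mR=154/65
obs B: pose=(5,1,N) → sL=40/17, sR=2, mL=1, mR=74/17
sensor matrix S = [[8/5, 10/13], [40/17, 2]]; det S = 1536/1105
solve [mL_A; mL_B] = S·[w00; w01] and [mR_A; mR_B] = S·[w10; w11]:
  w00 = 0, w01 = 1/2, w10 = 1, w11 = 1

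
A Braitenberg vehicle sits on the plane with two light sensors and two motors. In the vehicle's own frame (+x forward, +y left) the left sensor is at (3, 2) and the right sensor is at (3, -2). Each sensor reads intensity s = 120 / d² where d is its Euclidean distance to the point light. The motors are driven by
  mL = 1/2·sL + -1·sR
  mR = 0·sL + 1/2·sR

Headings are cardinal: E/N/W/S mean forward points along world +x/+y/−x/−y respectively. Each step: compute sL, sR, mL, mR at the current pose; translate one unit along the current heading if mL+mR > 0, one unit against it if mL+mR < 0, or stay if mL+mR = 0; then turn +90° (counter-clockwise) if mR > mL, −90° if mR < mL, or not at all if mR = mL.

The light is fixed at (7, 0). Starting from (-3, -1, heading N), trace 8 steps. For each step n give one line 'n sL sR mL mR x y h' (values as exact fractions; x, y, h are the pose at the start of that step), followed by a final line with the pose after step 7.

n=0: pose=(-3,-1,N); sL=30/37, sR=30/17; mL=-855/629, mR=15/17; mL+mR=-300/629 → advance -1; mR−mL=1410/629 → turn +1·90°
n=1: pose=(-3,-2,W); sL=24/37, sR=120/169; mL=-2412/6253, mR=60/169; mL+mR=-192/6253 → advance -1; mR−mL=4632/6253 → turn +1·90°
n=2: pose=(-2,-2,S); sL=60/37, sR=60/73; mL=-30/2701, mR=30/73; mL+mR=1080/2701 → advance +1; mR−mL=1140/2701 → turn +1·90°
n=3: pose=(-2,-3,E); sL=120/37, sR=120/61; mL=-780/2257, mR=60/61; mL+mR=1440/2257 → advance +1; mR−mL=3000/2257 → turn +1·90°
n=4: pose=(-1,-3,N); sL=6/5, sR=10/3; mL=-41/15, mR=5/3; mL+mR=-16/15 → advance -1; mR−mL=22/5 → turn +1·90°
n=5: pose=(-1,-4,W); sL=120/157, sR=24/25; mL=-2268/3925, mR=12/25; mL+mR=-384/3925 → advance -1; mR−mL=4152/3925 → turn +1·90°
n=6: pose=(0,-4,S); sL=60/37, sR=12/13; mL=-54/481, mR=6/13; mL+mR=168/481 → advance +1; mR−mL=276/481 → turn +1·90°
n=7: pose=(0,-5,E); sL=24/5, sR=24/13; mL=36/65, mR=12/13; mL+mR=96/65 → advance +1; mR−mL=24/65 → turn +1·90°

0 30/37 30/17 -855/629 15/17 -3 -1 N
1 24/37 120/169 -2412/6253 60/169 -3 -2 W
2 60/37 60/73 -30/2701 30/73 -2 -2 S
3 120/37 120/61 -780/2257 60/61 -2 -3 E
4 6/5 10/3 -41/15 5/3 -1 -3 N
5 120/157 24/25 -2268/3925 12/25 -1 -4 W
6 60/37 12/13 -54/481 6/13 0 -4 S
7 24/5 24/13 36/65 12/13 0 -5 E
final 1 -5 N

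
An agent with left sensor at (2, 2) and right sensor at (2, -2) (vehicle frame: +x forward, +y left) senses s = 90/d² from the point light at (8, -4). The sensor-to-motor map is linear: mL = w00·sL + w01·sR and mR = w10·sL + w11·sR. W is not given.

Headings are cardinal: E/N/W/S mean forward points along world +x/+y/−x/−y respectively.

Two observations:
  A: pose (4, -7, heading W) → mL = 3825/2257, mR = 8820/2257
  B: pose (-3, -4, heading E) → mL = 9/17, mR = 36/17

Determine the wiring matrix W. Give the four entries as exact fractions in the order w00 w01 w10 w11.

-1/2 1 1 1

obs A: pose=(4,-7,W) → sL=90/61, sR=90/37, mL=3825/2257, mR=8820/2257
obs B: pose=(-3,-4,E) → sL=18/17, sR=18/17, mL=9/17, mR=36/17
sensor matrix S = [[90/61, 90/37], [18/17, 18/17]]; det S = -38880/38369
solve [mL_A; mL_B] = S·[w00; w01] and [mR_A; mR_B] = S·[w10; w11]:
  w00 = -1/2, w01 = 1, w10 = 1, w11 = 1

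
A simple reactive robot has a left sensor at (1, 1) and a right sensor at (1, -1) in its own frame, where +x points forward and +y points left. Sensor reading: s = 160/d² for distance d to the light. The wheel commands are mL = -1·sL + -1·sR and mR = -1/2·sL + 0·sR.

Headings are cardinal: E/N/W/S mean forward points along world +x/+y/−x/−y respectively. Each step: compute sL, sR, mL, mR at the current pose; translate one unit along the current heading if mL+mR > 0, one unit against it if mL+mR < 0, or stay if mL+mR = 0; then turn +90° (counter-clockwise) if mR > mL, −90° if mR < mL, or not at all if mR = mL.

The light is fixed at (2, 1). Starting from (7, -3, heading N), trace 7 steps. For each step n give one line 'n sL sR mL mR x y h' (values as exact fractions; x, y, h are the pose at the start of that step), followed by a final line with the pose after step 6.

n=0: pose=(7,-3,N); sL=32/5, sR=32/9; mL=-448/45, mR=-16/5; mL+mR=-592/45 → advance -1; mR−mL=304/45 → turn +1·90°
n=1: pose=(7,-4,W); sL=40/13, sR=5; mL=-105/13, mR=-20/13; mL+mR=-125/13 → advance -1; mR−mL=85/13 → turn +1·90°
n=2: pose=(8,-4,S); sL=32/17, sR=160/61; mL=-4672/1037, mR=-16/17; mL+mR=-5648/1037 → advance -1; mR−mL=3696/1037 → turn +1·90°
n=3: pose=(8,-3,E); sL=80/29, sR=80/37; mL=-5280/1073, mR=-40/29; mL+mR=-6760/1073 → advance -1; mR−mL=3800/1073 → turn +1·90°
n=4: pose=(7,-3,N); sL=32/5, sR=32/9; mL=-448/45, mR=-16/5; mL+mR=-592/45 → advance -1; mR−mL=304/45 → turn +1·90°
n=5: pose=(7,-4,W); sL=40/13, sR=5; mL=-105/13, mR=-20/13; mL+mR=-125/13 → advance -1; mR−mL=85/13 → turn +1·90°
n=6: pose=(8,-4,S); sL=32/17, sR=160/61; mL=-4672/1037, mR=-16/17; mL+mR=-5648/1037 → advance -1; mR−mL=3696/1037 → turn +1·90°

0 32/5 32/9 -448/45 -16/5 7 -3 N
1 40/13 5 -105/13 -20/13 7 -4 W
2 32/17 160/61 -4672/1037 -16/17 8 -4 S
3 80/29 80/37 -5280/1073 -40/29 8 -3 E
4 32/5 32/9 -448/45 -16/5 7 -3 N
5 40/13 5 -105/13 -20/13 7 -4 W
6 32/17 160/61 -4672/1037 -16/17 8 -4 S
final 8 -3 E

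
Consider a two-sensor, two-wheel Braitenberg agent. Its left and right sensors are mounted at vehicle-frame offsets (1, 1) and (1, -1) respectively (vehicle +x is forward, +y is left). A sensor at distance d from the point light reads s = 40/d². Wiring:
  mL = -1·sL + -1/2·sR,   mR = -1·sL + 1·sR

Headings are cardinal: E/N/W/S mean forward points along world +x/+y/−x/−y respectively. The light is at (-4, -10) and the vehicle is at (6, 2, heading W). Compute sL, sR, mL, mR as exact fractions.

left sensor world pos  = (5, 1); dL² = 202
right sensor world pos = (5, 3); dR² = 250
sL = 40/202 = 20/101
sR = 40/250 = 4/25
mL = -1·sL + -1/2·sR = -702/2525
mR = -1·sL + 1·sR = -96/2525

20/101 4/25 -702/2525 -96/2525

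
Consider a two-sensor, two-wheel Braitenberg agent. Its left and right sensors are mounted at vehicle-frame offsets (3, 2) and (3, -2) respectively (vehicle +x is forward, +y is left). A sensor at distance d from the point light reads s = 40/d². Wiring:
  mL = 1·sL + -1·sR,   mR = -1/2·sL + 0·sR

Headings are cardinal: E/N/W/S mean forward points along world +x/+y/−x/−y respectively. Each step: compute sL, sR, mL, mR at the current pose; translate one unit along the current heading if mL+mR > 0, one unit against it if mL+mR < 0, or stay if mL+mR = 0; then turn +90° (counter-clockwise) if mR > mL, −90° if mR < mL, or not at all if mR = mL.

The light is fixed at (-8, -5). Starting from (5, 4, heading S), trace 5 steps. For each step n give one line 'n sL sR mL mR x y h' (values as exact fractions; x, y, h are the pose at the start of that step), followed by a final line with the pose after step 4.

0 40/261 40/157 -4160/40977 -20/261 5 4 S
1 1/10 1/8 -1/40 -1/20 5 5 E
2 8/49 40/149 -768/7301 -4/49 4 5 S
3 20/197 20/153 -880/30141 -10/197 4 6 E
4 40/233 8/29 -704/6757 -20/233 3 6 S
final 3 7 E

n=0: pose=(5,4,S); sL=40/261, sR=40/157; mL=-4160/40977, mR=-20/261; mL+mR=-7300/40977 → advance -1; mR−mL=340/13659 → turn +1·90°
n=1: pose=(5,5,E); sL=1/10, sR=1/8; mL=-1/40, mR=-1/20; mL+mR=-3/40 → advance -1; mR−mL=-1/40 → turn -1·90°
n=2: pose=(4,5,S); sL=8/49, sR=40/149; mL=-768/7301, mR=-4/49; mL+mR=-1364/7301 → advance -1; mR−mL=172/7301 → turn +1·90°
n=3: pose=(4,6,E); sL=20/197, sR=20/153; mL=-880/30141, mR=-10/197; mL+mR=-2410/30141 → advance -1; mR−mL=-650/30141 → turn -1·90°
n=4: pose=(3,6,S); sL=40/233, sR=8/29; mL=-704/6757, mR=-20/233; mL+mR=-1284/6757 → advance -1; mR−mL=124/6757 → turn +1·90°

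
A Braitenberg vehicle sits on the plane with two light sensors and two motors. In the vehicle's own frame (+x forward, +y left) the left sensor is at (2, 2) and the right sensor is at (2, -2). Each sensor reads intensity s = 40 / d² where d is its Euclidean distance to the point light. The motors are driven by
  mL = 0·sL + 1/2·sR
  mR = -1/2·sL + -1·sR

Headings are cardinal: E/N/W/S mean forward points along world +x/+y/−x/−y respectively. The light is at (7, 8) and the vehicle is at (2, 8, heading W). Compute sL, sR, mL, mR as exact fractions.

40/53 40/53 20/53 -60/53

left sensor world pos  = (0, 6); dL² = 53
right sensor world pos = (0, 10); dR² = 53
sL = 40/53 = 40/53
sR = 40/53 = 40/53
mL = 0·sL + 1/2·sR = 20/53
mR = -1/2·sL + -1·sR = -60/53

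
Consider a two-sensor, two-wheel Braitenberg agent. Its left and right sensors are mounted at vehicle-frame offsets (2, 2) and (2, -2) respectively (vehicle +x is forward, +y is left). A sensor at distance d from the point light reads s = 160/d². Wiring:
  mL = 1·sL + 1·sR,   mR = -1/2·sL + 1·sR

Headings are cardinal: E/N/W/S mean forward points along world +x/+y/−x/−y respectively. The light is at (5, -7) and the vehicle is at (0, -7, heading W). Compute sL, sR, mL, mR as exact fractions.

left sensor world pos  = (-2, -9); dL² = 53
right sensor world pos = (-2, -5); dR² = 53
sL = 160/53 = 160/53
sR = 160/53 = 160/53
mL = 1·sL + 1·sR = 320/53
mR = -1/2·sL + 1·sR = 80/53

160/53 160/53 320/53 80/53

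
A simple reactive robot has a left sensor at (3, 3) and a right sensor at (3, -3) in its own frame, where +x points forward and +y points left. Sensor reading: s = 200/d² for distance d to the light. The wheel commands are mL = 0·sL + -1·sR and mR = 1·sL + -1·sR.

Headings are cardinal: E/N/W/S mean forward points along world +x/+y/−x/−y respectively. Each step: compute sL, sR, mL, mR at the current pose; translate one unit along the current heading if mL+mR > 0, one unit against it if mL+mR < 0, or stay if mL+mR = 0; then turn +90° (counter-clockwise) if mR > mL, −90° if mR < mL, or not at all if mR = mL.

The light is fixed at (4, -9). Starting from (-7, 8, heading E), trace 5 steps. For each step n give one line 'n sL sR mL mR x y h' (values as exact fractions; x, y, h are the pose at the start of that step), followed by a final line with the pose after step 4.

0 25/58 10/13 -10/13 -255/754 -7 8 E
1 8/25 200/481 -200/481 -1152/12025 -8 8 N
2 100/197 100/293 -100/293 9600/57721 -8 7 W
3 200/233 40/73 -40/73 5280/17009 -7 7 S
4 25/58 10/13 -10/13 -255/754 -7 8 E
final -8 8 N

n=0: pose=(-7,8,E); sL=25/58, sR=10/13; mL=-10/13, mR=-255/754; mL+mR=-835/754 → advance -1; mR−mL=25/58 → turn +1·90°
n=1: pose=(-8,8,N); sL=8/25, sR=200/481; mL=-200/481, mR=-1152/12025; mL+mR=-6152/12025 → advance -1; mR−mL=8/25 → turn +1·90°
n=2: pose=(-8,7,W); sL=100/197, sR=100/293; mL=-100/293, mR=9600/57721; mL+mR=-10100/57721 → advance -1; mR−mL=100/197 → turn +1·90°
n=3: pose=(-7,7,S); sL=200/233, sR=40/73; mL=-40/73, mR=5280/17009; mL+mR=-4040/17009 → advance -1; mR−mL=200/233 → turn +1·90°
n=4: pose=(-7,8,E); sL=25/58, sR=10/13; mL=-10/13, mR=-255/754; mL+mR=-835/754 → advance -1; mR−mL=25/58 → turn +1·90°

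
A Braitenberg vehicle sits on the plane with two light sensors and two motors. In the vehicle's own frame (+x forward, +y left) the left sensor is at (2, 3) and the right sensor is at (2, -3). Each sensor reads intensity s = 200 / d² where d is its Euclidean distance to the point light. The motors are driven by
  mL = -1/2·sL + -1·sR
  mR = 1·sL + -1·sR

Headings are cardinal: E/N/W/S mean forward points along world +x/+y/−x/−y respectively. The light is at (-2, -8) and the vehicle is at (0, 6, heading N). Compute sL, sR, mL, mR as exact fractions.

left sensor world pos  = (-3, 8); dL² = 257
right sensor world pos = (3, 8); dR² = 281
sL = 200/257 = 200/257
sR = 200/281 = 200/281
mL = -1/2·sL + -1·sR = -79500/72217
mR = 1·sL + -1·sR = 4800/72217

200/257 200/281 -79500/72217 4800/72217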